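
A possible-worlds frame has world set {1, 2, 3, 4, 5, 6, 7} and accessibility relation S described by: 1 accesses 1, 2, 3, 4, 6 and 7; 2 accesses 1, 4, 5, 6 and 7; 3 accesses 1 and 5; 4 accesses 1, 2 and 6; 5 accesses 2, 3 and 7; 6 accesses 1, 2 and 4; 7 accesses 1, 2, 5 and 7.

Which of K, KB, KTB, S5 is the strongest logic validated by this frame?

KB

Symmetric (axiom B): yes — every pair in S has its reverse in S.
Reflexive (axiom T): no — 2 is not related to itself.
Euclidean (axiom 5): no — 1 S 2 and 1 S 3, but not 2 S 3.
So F validates K, KB; KTB would additionally require S to be reflexive. The strongest is KB.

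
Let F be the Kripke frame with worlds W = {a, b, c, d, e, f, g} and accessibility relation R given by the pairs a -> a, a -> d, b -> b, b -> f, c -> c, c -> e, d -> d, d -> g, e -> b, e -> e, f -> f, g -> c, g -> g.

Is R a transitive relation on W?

No

Transitive: no — a R d and d R g, but not a R g.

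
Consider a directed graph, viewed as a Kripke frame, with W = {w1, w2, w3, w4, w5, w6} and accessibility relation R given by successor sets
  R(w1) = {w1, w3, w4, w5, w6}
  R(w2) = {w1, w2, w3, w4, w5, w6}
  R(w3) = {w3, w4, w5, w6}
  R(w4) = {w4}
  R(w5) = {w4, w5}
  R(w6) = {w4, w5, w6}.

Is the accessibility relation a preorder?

Reflexive: yes — every world is R-related to itself.
Transitive: yes — every two-step R-path is closed by a direct edge.
So R is a preorder.

Yes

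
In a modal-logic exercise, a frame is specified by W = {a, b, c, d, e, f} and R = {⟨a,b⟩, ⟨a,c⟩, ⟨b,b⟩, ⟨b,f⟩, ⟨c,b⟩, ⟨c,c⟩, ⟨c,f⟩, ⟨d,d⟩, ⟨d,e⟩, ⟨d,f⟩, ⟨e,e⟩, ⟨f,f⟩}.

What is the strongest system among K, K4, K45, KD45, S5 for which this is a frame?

Transitive (axiom 4): no — a R b and b R f, but not a R f.
Euclidean (axiom 5): no — a R b and a R c, but not b R c.
Serial (axiom D): yes — every world has a successor (e.g. a R b).
Reflexive (axiom T): no — a is not related to itself.
So F validates K; K4 would additionally require R to be transitive. The strongest is K.

K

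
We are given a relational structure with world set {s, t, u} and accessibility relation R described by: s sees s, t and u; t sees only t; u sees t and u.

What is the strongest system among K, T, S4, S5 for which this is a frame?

S4

Reflexive (axiom T): yes — every world is R-related to itself.
Transitive (axiom 4): yes — every two-step R-path is closed by a direct edge.
Euclidean (axiom 5): no — s R t and s R u, but not t R u.
So F validates K, T, S4; S5 would additionally require R to be Euclidean. The strongest is S4.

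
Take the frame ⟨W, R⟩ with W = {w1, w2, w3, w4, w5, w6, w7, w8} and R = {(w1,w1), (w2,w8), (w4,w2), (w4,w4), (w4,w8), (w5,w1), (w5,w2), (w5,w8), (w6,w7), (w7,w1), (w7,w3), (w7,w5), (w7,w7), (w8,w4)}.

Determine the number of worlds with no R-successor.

Enumerating: w3.

1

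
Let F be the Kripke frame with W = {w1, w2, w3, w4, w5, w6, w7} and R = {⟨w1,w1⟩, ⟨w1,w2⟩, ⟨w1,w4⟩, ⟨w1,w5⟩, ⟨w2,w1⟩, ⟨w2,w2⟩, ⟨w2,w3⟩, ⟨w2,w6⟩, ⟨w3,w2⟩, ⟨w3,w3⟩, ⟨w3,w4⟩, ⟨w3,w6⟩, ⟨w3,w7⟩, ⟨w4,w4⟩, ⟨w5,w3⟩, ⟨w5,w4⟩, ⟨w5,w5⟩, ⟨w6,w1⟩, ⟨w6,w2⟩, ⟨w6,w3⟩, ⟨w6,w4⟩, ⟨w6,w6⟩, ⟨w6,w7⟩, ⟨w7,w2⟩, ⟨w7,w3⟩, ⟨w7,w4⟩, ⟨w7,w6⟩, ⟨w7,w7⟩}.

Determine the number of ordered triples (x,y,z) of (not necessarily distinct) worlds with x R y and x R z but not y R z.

Enumerating: (w1,w2,w4), (w1,w2,w5), (w1,w4,w1), (w1,w4,w2), (w1,w4,w5), (w1,w5,w1), (w1,w5,w2), (w2,w1,w3), (w2,w1,w6), (w2,w3,w1), (w3,w2,w4), (w3,w2,w7), … and 25 more.
Total: 37.

37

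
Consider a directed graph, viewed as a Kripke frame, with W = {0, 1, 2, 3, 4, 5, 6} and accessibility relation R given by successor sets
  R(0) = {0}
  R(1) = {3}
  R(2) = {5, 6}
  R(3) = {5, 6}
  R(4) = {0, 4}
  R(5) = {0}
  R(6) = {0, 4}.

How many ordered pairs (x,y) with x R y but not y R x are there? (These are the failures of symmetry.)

Enumerating: (1,3), (2,5), (2,6), (3,5), (3,6), (4,0), (5,0), (6,0), (6,4).

9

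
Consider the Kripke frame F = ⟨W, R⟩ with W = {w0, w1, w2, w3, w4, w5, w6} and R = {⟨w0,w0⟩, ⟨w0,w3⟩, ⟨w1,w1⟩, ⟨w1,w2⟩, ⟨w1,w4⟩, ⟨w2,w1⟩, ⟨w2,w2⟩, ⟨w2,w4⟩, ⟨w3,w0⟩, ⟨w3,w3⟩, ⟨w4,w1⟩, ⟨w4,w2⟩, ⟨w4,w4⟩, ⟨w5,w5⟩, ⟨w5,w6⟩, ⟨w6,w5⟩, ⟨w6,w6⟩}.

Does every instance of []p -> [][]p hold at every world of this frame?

Yes

By correspondence theory, 4 is valid on a frame iff R is transitive.
Transitive: yes — every two-step R-path is closed by a direct edge.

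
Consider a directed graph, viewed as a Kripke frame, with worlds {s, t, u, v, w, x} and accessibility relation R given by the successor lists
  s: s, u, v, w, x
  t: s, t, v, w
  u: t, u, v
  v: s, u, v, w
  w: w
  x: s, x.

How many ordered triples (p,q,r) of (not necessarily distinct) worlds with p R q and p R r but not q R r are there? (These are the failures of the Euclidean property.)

Enumerating: (s,u,s), (s,u,w), (s,u,x), (s,v,x), (s,w,s), (s,w,u), (s,w,v), (s,w,x), (s,x,u), (s,x,v), (s,x,w), (t,s,t), … and 11 more.
Total: 23.

23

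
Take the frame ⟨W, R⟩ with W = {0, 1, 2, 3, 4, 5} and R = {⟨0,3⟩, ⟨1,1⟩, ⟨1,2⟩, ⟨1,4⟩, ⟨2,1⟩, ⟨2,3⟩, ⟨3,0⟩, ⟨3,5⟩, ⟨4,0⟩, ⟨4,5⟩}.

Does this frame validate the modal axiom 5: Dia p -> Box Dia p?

No

The schema 5 characterises exactly the Euclidean frames.
Euclidean: no — 1 R 2 and 1 R 4, but not 2 R 4.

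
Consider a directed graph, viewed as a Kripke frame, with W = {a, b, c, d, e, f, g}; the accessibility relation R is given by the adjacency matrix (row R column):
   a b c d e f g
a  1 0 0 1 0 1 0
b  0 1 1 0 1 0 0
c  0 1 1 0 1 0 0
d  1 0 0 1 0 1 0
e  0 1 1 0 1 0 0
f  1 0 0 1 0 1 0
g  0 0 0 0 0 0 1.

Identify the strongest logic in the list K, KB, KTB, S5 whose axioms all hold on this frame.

Symmetric (axiom B): yes — every pair in R has its reverse in R.
Reflexive (axiom T): yes — every world is R-related to itself.
Euclidean (axiom 5): yes — any two successors of a common world are R-related.
So F validates K, KB, KTB, S5. The strongest is S5.

S5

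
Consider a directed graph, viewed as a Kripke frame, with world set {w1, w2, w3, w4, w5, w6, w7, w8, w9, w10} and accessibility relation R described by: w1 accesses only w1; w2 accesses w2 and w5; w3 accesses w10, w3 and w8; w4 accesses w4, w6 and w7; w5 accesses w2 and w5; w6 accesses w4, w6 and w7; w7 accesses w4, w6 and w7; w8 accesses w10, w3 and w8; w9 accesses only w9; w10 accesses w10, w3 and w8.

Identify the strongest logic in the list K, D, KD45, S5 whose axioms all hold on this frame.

Serial (axiom D): yes — every world has a successor (e.g. w1 R w1).
Euclidean (axiom 5): yes — any two successors of a common world are R-related.
Transitive (axiom 4): yes — every two-step R-path is closed by a direct edge.
Reflexive (axiom T): yes — every world is R-related to itself.
So F validates K, D, KD45, S5. The strongest is S5.

S5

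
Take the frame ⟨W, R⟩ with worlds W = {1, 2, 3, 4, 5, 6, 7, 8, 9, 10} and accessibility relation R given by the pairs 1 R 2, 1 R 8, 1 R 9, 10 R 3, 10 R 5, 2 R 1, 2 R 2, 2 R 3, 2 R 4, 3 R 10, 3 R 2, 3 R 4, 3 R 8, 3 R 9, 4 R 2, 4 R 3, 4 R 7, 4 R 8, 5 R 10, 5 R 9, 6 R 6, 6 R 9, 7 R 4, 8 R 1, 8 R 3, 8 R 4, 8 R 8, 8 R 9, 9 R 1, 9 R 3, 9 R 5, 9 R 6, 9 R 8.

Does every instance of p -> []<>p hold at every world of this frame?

The schema B characterises exactly the symmetric frames.
Symmetric: yes — every pair in R has its reverse in R.

Yes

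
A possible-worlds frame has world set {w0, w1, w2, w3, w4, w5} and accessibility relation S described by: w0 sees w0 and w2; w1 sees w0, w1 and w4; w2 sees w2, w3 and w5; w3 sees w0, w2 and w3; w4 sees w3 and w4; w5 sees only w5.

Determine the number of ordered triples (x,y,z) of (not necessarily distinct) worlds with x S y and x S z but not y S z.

11

Enumerating: (w0,w2,w0), (w1,w0,w1), (w1,w0,w4), (w1,w4,w0), (w1,w4,w1), (w2,w3,w5), (w2,w5,w2), (w2,w5,w3), (w3,w0,w3), (w3,w2,w0), (w4,w3,w4).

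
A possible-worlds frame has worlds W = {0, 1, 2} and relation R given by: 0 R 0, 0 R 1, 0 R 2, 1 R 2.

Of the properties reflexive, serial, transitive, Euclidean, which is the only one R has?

transitive

Reflexive: no — 1 is not related to itself.
Serial: no — 2 has no R-successor.
Transitive: yes — every two-step R-path is closed by a direct edge.
Euclidean: no — 0 R 2 and 0 R 1, but not 2 R 1.
Only transitive holds.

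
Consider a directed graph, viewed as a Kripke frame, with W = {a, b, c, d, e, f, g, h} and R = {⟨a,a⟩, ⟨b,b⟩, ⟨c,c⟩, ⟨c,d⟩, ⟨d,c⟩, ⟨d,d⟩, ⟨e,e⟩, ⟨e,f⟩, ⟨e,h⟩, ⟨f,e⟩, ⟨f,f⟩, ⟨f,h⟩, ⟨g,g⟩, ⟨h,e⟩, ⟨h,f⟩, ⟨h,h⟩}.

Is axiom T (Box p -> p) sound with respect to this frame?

By correspondence theory, T is valid on a frame iff R is reflexive.
Reflexive: yes — every world is R-related to itself.

Yes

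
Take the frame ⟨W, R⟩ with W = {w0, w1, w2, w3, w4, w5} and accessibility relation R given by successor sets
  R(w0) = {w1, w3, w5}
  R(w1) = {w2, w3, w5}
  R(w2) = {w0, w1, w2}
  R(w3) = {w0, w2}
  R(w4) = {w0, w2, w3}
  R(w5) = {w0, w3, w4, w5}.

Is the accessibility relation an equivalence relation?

Reflexive: no — w0 is not related to itself.
Symmetric: no — w0 R w1 but not w1 R w0.
Transitive: no — w0 R w1 and w1 R w2, but not w0 R w2.
So R is not an equivalence relation.

No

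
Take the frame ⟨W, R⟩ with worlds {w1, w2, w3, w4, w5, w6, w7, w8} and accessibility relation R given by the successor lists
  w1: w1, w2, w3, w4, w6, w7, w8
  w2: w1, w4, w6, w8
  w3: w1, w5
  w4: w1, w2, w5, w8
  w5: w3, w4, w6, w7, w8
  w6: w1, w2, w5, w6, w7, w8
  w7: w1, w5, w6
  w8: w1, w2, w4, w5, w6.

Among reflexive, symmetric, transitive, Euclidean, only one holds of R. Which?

Reflexive: no — w2 is not related to itself.
Symmetric: yes — every pair in R has its reverse in R.
Transitive: no — w1 R w3 and w3 R w5, but not w1 R w5.
Euclidean: no — w1 R w2 and w1 R w3, but not w2 R w3.
Only symmetric holds.

symmetric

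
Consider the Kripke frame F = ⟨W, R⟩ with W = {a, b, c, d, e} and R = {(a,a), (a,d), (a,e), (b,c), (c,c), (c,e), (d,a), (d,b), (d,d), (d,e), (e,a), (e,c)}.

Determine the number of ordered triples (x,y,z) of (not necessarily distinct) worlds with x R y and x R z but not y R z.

Enumerating: (a,e,d), (a,e,e), (c,e,e), (d,a,b), (d,b,a), (d,b,b), (d,b,d), (d,b,e), (d,e,b), (d,e,d), (d,e,e), (e,a,c), (e,c,a).

13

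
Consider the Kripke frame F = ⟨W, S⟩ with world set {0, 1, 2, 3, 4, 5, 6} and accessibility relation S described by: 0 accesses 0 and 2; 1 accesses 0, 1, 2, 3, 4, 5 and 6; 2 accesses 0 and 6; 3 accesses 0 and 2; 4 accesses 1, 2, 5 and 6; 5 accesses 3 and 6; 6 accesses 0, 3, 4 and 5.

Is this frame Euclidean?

No

Euclidean: no — 1 S 0 and 1 S 3, but not 0 S 3.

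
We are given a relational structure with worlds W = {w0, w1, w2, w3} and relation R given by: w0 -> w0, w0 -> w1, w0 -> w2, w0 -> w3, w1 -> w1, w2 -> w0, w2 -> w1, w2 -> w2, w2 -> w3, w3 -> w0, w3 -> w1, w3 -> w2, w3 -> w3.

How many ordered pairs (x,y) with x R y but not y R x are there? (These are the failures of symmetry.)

3

Enumerating: (w0,w1), (w2,w1), (w3,w1).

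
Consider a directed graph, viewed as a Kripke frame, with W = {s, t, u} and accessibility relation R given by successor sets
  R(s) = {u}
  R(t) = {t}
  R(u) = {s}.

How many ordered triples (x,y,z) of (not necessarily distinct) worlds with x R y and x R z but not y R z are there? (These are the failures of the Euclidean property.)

Enumerating: (s,u,u), (u,s,s).

2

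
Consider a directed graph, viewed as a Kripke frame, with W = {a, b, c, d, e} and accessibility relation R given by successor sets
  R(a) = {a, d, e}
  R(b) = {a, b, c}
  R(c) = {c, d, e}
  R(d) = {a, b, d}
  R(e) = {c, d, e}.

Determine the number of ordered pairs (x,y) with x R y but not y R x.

Enumerating: (a,e), (b,a), (b,c), (c,d), (d,b), (e,d).

6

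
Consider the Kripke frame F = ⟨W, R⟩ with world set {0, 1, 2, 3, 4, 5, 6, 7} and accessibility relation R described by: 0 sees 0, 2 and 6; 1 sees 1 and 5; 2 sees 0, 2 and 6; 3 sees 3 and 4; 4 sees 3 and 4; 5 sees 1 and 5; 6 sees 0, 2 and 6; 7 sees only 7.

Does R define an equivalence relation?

Yes

Reflexive: yes — every world is R-related to itself.
Symmetric: yes — every pair in R has its reverse in R.
Transitive: yes — every two-step R-path is closed by a direct edge.
So R is an equivalence relation.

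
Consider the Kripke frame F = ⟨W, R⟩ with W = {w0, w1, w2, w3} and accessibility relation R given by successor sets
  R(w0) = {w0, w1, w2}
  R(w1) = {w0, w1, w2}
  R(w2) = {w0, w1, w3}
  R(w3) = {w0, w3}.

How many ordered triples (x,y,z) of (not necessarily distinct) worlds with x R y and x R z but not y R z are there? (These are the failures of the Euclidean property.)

Enumerating: (w0,w2,w2), (w1,w2,w2), (w2,w0,w3), (w2,w1,w3), (w2,w3,w1), (w3,w0,w3).

6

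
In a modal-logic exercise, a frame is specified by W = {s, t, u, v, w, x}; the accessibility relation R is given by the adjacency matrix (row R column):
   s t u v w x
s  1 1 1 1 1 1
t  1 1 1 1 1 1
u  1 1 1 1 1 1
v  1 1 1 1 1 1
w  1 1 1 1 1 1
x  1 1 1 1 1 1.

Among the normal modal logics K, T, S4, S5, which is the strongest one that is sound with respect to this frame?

S5

Reflexive (axiom T): yes — every world is R-related to itself.
Transitive (axiom 4): yes — every two-step R-path is closed by a direct edge.
Euclidean (axiom 5): yes — any two successors of a common world are R-related.
So F validates K, T, S4, S5. The strongest is S5.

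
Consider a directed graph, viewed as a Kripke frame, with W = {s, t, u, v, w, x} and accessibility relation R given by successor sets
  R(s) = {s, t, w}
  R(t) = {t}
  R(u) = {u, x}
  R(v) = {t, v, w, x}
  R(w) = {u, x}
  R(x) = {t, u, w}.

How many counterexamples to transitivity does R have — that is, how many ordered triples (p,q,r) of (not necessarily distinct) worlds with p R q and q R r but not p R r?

Enumerating: (s,w,u), (s,w,x), (u,x,t), (u,x,w), (v,w,u), (v,x,u), (w,x,t), (w,x,w), (x,u,x), (x,w,x).

10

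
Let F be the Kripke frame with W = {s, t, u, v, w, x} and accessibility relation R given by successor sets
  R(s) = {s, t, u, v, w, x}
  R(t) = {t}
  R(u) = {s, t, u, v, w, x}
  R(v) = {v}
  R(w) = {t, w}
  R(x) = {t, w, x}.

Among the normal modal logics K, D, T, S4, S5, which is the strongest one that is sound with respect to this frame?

Serial (axiom D): yes — every world has a successor (e.g. s R s).
Reflexive (axiom T): yes — every world is R-related to itself.
Transitive (axiom 4): yes — every two-step R-path is closed by a direct edge.
Euclidean (axiom 5): no — s R t and s R u, but not t R u.
So F validates K, D, T, S4; S5 would additionally require R to be Euclidean. The strongest is S4.

S4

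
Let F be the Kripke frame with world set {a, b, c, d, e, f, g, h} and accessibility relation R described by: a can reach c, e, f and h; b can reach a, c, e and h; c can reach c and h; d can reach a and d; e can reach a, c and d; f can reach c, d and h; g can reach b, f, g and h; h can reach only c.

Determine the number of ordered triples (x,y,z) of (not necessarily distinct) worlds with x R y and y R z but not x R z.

Enumerating: (a,e,a), (a,e,d), (a,f,d), (b,a,f), (b,e,d), (d,a,c), (d,a,e), (d,a,f), (d,a,h), (e,a,e), (e,a,f), (e,a,h), … and 9 more.
Total: 21.

21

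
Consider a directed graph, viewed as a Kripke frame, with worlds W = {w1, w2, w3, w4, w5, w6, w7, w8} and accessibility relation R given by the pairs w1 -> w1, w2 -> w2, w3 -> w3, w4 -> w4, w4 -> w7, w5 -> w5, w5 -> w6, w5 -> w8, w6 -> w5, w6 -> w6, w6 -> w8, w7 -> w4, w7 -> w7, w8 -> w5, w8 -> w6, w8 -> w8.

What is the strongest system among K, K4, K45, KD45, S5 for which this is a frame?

Transitive (axiom 4): yes — every two-step R-path is closed by a direct edge.
Euclidean (axiom 5): yes — any two successors of a common world are R-related.
Serial (axiom D): yes — every world has a successor (e.g. w1 R w1).
Reflexive (axiom T): yes — every world is R-related to itself.
So F validates K, K4, K45, KD45, S5. The strongest is S5.

S5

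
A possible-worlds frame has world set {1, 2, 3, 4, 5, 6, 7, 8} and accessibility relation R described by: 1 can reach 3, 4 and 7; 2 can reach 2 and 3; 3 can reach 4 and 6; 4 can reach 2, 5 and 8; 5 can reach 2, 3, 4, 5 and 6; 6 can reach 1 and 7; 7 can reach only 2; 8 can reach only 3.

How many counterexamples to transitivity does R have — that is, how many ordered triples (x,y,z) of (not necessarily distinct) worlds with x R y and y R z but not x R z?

Enumerating: (1,3,6), (1,4,2), (1,4,5), (1,4,8), (1,7,2), (2,3,4), (2,3,6), (3,4,2), (3,4,5), (3,4,8), (3,6,1), (3,6,7), … and 14 more.
Total: 26.

26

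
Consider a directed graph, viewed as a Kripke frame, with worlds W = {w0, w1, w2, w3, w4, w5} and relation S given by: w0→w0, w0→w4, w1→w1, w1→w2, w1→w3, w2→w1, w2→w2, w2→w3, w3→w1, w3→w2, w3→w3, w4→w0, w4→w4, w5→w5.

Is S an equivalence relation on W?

Reflexive: yes — every world is S-related to itself.
Symmetric: yes — every pair in S has its reverse in S.
Transitive: yes — every two-step S-path is closed by a direct edge.
So S is an equivalence relation.

Yes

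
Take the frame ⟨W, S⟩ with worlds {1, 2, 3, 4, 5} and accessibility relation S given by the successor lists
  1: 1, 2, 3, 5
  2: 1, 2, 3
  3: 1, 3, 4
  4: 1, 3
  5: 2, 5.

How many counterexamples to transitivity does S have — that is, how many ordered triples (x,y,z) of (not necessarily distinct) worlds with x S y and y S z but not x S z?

10

Enumerating: (1,3,4), (2,1,5), (2,3,4), (3,1,2), (3,1,5), (4,1,2), (4,1,5), (4,3,4), (5,2,1), (5,2,3).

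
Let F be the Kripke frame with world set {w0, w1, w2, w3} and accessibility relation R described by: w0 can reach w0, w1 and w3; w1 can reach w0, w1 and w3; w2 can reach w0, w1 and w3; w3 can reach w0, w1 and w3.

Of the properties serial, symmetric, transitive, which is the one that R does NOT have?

symmetric

Serial: yes — every world has a successor (e.g. w0 R w0).
Symmetric: no — w2 R w0 but not w0 R w2.
Transitive: yes — every two-step R-path is closed by a direct edge.
Only symmetric fails.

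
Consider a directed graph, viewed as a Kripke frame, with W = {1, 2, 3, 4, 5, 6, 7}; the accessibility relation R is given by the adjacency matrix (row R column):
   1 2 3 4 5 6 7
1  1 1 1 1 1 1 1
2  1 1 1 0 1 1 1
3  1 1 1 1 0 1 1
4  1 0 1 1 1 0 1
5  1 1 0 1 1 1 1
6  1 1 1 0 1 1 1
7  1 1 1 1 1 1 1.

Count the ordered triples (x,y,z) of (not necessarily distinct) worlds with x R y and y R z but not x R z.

Enumerating: (2,1,4), (2,3,4), (2,5,4), (2,7,4), (3,1,5), (3,2,5), (3,4,5), (3,6,5), (3,7,5), (4,1,2), (4,1,6), (4,3,2), … and 14 more.
Total: 26.

26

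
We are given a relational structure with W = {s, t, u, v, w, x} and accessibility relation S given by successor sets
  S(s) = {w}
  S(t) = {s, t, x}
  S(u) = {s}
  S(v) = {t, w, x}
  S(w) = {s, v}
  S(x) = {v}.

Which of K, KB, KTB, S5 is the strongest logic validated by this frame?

Symmetric (axiom B): no — t S s but not s S t.
Reflexive (axiom T): no — s is not related to itself.
Euclidean (axiom 5): no — t S s and t S x, but not s S x.
So F validates K; KB would additionally require S to be symmetric. The strongest is K.

K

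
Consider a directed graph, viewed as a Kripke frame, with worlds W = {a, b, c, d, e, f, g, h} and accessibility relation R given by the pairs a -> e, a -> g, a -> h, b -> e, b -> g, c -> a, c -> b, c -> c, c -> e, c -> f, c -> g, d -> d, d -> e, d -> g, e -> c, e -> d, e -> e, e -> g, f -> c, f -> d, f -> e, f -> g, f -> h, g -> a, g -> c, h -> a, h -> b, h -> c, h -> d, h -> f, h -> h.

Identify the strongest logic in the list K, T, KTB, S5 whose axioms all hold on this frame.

K

Reflexive (axiom T): no — a is not related to itself.
Symmetric (axiom B): no — a R e but not e R a.
Euclidean (axiom 5): no — a R e and a R h, but not e R h.
So F validates K; T would additionally require R to be reflexive. The strongest is K.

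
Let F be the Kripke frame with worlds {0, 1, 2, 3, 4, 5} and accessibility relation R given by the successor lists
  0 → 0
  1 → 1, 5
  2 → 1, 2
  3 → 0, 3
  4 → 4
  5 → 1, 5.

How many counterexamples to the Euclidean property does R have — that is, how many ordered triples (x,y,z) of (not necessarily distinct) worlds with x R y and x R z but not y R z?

2

Enumerating: (2,1,2), (3,0,3).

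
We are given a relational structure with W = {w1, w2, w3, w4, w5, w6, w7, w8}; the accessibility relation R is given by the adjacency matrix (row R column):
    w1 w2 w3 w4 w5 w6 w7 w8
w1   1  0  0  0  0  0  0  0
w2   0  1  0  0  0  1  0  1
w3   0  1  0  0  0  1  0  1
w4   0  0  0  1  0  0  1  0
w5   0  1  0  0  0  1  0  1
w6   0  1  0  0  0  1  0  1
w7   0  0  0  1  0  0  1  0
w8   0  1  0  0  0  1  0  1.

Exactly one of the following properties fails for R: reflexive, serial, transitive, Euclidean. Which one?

reflexive

Reflexive: no — w3 is not related to itself.
Serial: yes — every world has a successor (e.g. w1 R w1).
Transitive: yes — every two-step R-path is closed by a direct edge.
Euclidean: yes — any two successors of a common world are R-related.
Only reflexive fails.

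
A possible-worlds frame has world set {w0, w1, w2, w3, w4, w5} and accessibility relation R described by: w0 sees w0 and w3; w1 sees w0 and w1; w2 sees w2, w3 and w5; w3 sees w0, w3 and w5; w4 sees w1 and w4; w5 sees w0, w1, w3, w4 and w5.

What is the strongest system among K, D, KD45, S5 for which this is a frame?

Serial (axiom D): yes — every world has a successor (e.g. w0 R w0).
Euclidean (axiom 5): no — w3 R w0 and w3 R w5, but not w0 R w5.
Transitive (axiom 4): no — w0 R w3 and w3 R w5, but not w0 R w5.
Reflexive (axiom T): yes — every world is R-related to itself.
So F validates K, D; KD45 would additionally require R to be Euclidean and transitive. The strongest is D.

D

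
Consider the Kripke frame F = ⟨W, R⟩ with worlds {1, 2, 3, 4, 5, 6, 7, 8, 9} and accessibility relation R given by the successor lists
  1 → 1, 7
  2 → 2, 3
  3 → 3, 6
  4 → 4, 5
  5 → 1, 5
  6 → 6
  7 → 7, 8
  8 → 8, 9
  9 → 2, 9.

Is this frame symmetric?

No

Symmetric: no — 1 R 7 but not 7 R 1.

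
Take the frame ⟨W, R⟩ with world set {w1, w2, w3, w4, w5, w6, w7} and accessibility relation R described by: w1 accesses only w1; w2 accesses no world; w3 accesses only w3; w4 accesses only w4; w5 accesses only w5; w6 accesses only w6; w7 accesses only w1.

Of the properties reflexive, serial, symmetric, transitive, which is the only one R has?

transitive

Reflexive: no — w2 is not related to itself.
Serial: no — w2 has no R-successor.
Symmetric: no — w7 R w1 but not w1 R w7.
Transitive: yes — every two-step R-path is closed by a direct edge.
Only transitive holds.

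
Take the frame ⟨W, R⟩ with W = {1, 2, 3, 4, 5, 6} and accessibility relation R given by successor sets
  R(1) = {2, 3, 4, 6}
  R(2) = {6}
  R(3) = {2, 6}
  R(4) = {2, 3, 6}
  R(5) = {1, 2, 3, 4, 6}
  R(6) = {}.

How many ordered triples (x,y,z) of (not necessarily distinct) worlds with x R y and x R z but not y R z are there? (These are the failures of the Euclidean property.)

35

Enumerating: (1,2,2), (1,2,3), (1,2,4), (1,3,3), (1,3,4), (1,4,4), (1,6,2), (1,6,3), (1,6,4), (1,6,6), (2,6,6), (3,2,2), … and 23 more.
Total: 35.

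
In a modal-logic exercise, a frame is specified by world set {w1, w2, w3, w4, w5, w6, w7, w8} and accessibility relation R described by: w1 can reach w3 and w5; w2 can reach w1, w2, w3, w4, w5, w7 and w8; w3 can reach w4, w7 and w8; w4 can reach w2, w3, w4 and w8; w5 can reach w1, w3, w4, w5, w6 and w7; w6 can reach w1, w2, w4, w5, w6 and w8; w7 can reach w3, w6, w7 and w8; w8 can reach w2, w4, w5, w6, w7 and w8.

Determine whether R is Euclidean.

Euclidean: no — w1 R w3 and w1 R w5, but not w3 R w5.

No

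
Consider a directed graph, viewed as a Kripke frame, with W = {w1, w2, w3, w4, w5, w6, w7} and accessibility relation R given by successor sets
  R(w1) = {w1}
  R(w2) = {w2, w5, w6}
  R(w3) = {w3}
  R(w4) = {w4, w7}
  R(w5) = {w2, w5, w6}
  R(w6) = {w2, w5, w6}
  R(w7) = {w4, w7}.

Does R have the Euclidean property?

Yes

Euclidean: yes — any two successors of a common world are R-related.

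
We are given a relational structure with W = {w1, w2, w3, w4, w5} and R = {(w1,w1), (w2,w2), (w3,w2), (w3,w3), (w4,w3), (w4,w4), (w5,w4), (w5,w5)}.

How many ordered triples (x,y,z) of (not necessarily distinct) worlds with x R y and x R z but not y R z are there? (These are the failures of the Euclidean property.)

3

Enumerating: (w3,w2,w3), (w4,w3,w4), (w5,w4,w5).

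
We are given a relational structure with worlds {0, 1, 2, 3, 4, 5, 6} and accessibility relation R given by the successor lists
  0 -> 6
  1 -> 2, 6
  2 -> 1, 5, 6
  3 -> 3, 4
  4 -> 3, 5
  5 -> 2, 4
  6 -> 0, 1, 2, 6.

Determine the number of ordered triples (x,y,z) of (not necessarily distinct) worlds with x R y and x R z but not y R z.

Enumerating: (1,2,2), (2,1,1), (2,1,5), (2,5,1), (2,5,5), (2,5,6), (2,6,5), (3,4,4), (4,3,5), (4,5,3), (4,5,5), (5,2,2), … and 10 more.
Total: 22.

22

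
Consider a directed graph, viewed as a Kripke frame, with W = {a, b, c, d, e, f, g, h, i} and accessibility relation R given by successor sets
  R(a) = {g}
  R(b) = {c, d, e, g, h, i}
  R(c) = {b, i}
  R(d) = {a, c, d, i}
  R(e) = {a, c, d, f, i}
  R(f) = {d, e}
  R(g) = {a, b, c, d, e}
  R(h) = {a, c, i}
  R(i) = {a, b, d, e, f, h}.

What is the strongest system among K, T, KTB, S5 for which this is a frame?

K

Reflexive (axiom T): no — a is not related to itself.
Symmetric (axiom B): no — b R d but not d R b.
Euclidean (axiom 5): no — b R c and b R d, but not c R d.
So F validates K; T would additionally require R to be reflexive. The strongest is K.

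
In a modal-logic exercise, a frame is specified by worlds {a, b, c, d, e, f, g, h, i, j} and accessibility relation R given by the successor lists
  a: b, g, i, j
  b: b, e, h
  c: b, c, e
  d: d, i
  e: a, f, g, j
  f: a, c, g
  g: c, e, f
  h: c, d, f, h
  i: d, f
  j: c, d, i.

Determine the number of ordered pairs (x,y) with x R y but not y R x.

21

Enumerating: (a,b), (a,g), (a,i), (a,j), (b,e), (b,h), (c,b), (c,e), (e,a), (e,f), (e,j), (f,a), … and 9 more.
Total: 21.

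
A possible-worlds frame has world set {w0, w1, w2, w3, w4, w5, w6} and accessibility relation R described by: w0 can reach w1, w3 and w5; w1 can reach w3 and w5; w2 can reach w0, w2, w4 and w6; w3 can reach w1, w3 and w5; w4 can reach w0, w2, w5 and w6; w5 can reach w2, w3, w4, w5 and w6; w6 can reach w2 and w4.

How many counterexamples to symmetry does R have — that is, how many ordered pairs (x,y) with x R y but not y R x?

8

Enumerating: (w0,w1), (w0,w3), (w0,w5), (w1,w5), (w2,w0), (w4,w0), (w5,w2), (w5,w6).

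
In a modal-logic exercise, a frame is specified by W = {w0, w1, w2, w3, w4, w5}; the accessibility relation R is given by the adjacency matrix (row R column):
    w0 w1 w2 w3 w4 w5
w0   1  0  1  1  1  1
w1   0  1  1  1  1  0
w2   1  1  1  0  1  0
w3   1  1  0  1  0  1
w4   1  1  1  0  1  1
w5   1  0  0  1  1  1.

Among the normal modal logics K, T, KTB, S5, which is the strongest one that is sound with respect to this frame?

Reflexive (axiom T): yes — every world is R-related to itself.
Symmetric (axiom B): yes — every pair in R has its reverse in R.
Euclidean (axiom 5): no — w0 R w2 and w0 R w3, but not w2 R w3.
So F validates K, T, KTB; S5 would additionally require R to be Euclidean. The strongest is KTB.

KTB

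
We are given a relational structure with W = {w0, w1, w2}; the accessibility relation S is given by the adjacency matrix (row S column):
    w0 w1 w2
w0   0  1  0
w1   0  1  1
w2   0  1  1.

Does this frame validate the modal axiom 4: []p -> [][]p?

The schema 4 characterises exactly the transitive frames.
Transitive: no — w0 S w1 and w1 S w2, but not w0 S w2.

No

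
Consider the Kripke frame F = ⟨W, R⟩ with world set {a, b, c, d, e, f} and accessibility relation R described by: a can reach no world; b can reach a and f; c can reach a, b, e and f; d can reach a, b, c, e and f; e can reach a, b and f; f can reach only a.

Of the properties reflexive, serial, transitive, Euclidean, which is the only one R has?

transitive

Reflexive: no — a is not related to itself.
Serial: no — a has no R-successor.
Transitive: yes — every two-step R-path is closed by a direct edge.
Euclidean: no — b R a and b R f, but not a R f.
Only transitive holds.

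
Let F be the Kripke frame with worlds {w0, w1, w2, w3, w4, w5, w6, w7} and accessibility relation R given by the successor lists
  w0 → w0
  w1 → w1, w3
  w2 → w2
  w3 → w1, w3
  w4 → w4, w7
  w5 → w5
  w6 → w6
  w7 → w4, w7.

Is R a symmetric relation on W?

Yes

Symmetric: yes — every pair in R has its reverse in R.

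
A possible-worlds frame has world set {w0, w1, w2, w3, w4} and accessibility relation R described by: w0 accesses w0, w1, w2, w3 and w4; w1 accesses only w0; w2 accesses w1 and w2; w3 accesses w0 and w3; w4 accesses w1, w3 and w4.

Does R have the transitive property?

No

Transitive: no — w1 R w0 and w0 R w2, but not w1 R w2.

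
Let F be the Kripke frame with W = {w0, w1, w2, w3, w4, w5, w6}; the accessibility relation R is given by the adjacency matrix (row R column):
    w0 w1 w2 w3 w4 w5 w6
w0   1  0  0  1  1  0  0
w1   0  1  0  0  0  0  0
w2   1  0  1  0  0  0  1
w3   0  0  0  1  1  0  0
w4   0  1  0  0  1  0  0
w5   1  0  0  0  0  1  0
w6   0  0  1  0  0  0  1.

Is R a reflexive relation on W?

Yes

Reflexive: yes — every world is R-related to itself.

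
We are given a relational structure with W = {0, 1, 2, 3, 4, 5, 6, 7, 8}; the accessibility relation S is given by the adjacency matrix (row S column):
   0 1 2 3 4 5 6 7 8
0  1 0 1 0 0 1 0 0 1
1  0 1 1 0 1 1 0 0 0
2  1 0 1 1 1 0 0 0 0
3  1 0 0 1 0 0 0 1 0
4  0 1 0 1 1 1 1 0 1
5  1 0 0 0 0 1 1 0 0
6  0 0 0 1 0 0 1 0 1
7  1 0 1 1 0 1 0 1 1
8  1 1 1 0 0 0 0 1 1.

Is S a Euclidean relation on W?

No

Euclidean: no — 0 S 2 and 0 S 5, but not 2 S 5.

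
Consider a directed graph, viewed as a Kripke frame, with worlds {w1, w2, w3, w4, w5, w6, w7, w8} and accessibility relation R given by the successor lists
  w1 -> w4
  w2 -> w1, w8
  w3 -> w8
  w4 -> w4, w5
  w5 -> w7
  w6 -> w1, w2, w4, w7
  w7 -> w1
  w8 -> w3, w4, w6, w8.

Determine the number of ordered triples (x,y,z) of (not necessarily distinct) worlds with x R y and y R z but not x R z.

Enumerating: (w1,w4,w5), (w2,w1,w4), (w2,w8,w3), (w2,w8,w4), (w2,w8,w6), (w3,w8,w3), (w3,w8,w4), (w3,w8,w6), (w4,w5,w7), (w5,w7,w1), (w6,w2,w8), (w6,w4,w5), (w7,w1,w4), (w8,w4,w5), (w8,w6,w1), (w8,w6,w2), (w8,w6,w7).

17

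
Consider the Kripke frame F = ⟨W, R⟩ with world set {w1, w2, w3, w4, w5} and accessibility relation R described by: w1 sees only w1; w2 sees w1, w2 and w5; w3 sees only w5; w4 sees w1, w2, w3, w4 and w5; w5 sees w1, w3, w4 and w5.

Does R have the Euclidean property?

Euclidean: no — w2 R w1 and w2 R w5, but not w1 R w5.

No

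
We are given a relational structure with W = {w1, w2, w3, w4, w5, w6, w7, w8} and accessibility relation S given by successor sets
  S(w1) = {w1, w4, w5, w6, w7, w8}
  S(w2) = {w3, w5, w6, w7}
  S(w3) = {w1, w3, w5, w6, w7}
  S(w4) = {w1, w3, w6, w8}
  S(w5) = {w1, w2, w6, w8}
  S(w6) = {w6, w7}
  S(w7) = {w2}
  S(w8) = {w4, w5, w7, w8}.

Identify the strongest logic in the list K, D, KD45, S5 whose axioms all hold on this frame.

Serial (axiom D): yes — every world has a successor (e.g. w1 S w1).
Euclidean (axiom 5): no — w1 S w4 and w1 S w5, but not w4 S w5.
Transitive (axiom 4): no — w1 S w4 and w4 S w3, but not w1 S w3.
Reflexive (axiom T): no — w2 is not related to itself.
So F validates K, D; KD45 would additionally require S to be Euclidean and transitive. The strongest is D.

D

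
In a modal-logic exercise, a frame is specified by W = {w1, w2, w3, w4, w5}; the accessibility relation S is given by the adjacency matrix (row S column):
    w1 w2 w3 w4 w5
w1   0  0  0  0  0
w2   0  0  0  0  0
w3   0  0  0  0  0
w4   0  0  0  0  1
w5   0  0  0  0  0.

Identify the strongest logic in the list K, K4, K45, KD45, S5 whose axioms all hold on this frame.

K4

Transitive (axiom 4): yes — every two-step S-path is closed by a direct edge.
Euclidean (axiom 5): no — w4 S w5 and w4 S w5, but not w5 S w5.
Serial (axiom D): no — w1 has no S-successor.
Reflexive (axiom T): no — w1 is not related to itself.
So F validates K, K4; K45 would additionally require S to be Euclidean. The strongest is K4.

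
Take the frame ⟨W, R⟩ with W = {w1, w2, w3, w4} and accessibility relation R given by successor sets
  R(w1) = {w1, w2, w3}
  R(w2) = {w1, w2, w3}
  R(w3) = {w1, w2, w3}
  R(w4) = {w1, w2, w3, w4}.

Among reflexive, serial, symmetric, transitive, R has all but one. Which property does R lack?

Reflexive: yes — every world is R-related to itself.
Serial: yes — every world has a successor (e.g. w1 R w1).
Symmetric: no — w4 R w1 but not w1 R w4.
Transitive: yes — every two-step R-path is closed by a direct edge.
Only symmetric fails.

symmetric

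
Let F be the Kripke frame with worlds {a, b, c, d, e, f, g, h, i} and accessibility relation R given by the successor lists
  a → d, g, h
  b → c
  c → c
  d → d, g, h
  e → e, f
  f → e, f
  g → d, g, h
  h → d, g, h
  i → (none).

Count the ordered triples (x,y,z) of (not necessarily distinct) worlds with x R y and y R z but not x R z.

R is transitive; there are no such tuples.

0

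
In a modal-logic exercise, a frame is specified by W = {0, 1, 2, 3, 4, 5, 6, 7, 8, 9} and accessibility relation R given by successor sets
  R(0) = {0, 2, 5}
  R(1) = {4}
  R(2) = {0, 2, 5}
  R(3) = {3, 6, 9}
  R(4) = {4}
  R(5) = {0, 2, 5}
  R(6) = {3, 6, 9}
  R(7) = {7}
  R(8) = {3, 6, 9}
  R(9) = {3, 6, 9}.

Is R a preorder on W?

No

Reflexive: no — 1 is not related to itself.
Transitive: yes — every two-step R-path is closed by a direct edge.
So R is not a preorder.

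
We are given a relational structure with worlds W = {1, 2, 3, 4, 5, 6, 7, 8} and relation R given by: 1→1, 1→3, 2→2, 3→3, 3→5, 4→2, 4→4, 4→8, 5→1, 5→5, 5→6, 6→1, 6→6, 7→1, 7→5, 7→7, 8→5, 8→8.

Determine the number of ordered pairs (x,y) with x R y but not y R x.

10

Enumerating: (1,3), (3,5), (4,2), (4,8), (5,1), (5,6), (6,1), (7,1), (7,5), (8,5).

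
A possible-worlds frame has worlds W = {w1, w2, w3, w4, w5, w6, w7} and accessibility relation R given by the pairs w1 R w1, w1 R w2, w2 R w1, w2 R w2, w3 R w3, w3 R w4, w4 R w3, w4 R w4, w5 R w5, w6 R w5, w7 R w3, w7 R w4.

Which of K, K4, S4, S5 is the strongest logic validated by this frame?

Transitive (axiom 4): yes — every two-step R-path is closed by a direct edge.
Reflexive (axiom T): no — w6 is not related to itself.
Euclidean (axiom 5): yes — any two successors of a common world are R-related.
So F validates K, K4; S4 would additionally require R to be reflexive. The strongest is K4.

K4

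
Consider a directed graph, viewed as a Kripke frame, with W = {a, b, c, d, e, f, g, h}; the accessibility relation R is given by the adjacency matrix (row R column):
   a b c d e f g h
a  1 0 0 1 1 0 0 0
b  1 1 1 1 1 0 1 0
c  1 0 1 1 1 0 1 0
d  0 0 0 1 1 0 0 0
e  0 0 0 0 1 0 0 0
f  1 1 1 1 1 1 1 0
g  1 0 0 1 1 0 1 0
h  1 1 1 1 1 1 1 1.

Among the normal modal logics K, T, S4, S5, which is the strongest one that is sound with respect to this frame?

Reflexive (axiom T): yes — every world is R-related to itself.
Transitive (axiom 4): yes — every two-step R-path is closed by a direct edge.
Euclidean (axiom 5): no — a R e and a R d, but not e R d.
So F validates K, T, S4; S5 would additionally require R to be Euclidean. The strongest is S4.

S4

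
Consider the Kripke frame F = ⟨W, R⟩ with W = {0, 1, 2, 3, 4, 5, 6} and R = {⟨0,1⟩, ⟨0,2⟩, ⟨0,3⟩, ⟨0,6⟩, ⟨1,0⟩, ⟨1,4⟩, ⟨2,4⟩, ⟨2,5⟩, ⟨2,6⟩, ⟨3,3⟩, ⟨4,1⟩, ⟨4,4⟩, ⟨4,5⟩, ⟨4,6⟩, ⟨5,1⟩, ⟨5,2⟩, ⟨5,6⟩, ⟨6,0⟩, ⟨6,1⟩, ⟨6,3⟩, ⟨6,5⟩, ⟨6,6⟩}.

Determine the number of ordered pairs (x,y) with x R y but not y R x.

Enumerating: (0,2), (0,3), (2,4), (2,6), (4,5), (4,6), (5,1), (6,1), (6,3).

9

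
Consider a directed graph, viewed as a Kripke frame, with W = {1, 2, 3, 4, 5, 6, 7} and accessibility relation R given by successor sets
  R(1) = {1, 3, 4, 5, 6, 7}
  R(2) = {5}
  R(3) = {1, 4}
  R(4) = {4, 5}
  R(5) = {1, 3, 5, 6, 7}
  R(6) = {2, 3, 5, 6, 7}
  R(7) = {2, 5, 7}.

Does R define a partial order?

No

Reflexive: no — 2 is not related to itself.
Transitive: no — 1 R 6 and 6 R 2, but not 1 R 2.
Antisymmetric: no — 1 R 3 and 3 R 1 with 1 ≠ 3.
So R is not a partial order.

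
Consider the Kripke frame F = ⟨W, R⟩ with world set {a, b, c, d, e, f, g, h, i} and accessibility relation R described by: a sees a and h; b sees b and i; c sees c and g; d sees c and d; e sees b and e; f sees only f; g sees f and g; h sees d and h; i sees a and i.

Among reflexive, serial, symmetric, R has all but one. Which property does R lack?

symmetric

Reflexive: yes — every world is R-related to itself.
Serial: yes — every world has a successor (e.g. a R a).
Symmetric: no — a R h but not h R a.
Only symmetric fails.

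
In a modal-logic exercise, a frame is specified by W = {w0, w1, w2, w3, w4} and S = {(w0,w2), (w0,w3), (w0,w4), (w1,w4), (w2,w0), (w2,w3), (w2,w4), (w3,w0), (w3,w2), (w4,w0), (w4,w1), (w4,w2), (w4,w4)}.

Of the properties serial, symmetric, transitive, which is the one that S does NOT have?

Serial: yes — every world has a successor (e.g. w0 S w2).
Symmetric: yes — every pair in S has its reverse in S.
Transitive: no — w0 S w4 and w4 S w1, but not w0 S w1.
Only transitive fails.

transitive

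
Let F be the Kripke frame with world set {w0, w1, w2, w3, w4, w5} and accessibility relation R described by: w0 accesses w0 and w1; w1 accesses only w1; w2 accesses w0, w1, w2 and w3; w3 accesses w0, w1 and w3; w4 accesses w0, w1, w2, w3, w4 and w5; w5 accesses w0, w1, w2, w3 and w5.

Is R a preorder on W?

Yes

Reflexive: yes — every world is R-related to itself.
Transitive: yes — every two-step R-path is closed by a direct edge.
So R is a preorder.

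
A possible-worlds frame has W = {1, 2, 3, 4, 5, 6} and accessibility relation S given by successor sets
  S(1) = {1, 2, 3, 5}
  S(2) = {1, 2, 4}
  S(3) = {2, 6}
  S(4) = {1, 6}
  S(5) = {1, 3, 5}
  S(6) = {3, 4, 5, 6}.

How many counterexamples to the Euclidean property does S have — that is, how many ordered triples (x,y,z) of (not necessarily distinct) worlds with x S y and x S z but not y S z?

Enumerating: (1,2,3), (1,2,5), (1,3,1), (1,3,3), (1,3,5), (1,5,2), (2,1,4), (2,4,2), (2,4,4), (3,2,6), (3,6,2), (4,1,6), … and 12 more.
Total: 24.

24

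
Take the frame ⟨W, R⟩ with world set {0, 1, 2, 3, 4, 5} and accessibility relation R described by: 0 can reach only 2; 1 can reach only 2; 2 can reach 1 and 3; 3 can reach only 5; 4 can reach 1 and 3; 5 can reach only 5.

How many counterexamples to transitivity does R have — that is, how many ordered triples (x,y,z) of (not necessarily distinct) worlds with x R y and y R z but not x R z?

8

Enumerating: (0,2,1), (0,2,3), (1,2,1), (1,2,3), (2,1,2), (2,3,5), (4,1,2), (4,3,5).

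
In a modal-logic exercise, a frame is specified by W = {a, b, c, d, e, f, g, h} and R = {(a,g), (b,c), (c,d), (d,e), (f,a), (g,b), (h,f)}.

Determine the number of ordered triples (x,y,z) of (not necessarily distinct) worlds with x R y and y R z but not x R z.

Enumerating: (a,g,b), (b,c,d), (c,d,e), (f,a,g), (g,b,c), (h,f,a).

6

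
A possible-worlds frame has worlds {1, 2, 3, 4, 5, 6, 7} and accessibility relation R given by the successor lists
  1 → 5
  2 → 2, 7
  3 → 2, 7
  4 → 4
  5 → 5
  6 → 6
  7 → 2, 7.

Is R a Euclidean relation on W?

Euclidean: yes — any two successors of a common world are R-related.

Yes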